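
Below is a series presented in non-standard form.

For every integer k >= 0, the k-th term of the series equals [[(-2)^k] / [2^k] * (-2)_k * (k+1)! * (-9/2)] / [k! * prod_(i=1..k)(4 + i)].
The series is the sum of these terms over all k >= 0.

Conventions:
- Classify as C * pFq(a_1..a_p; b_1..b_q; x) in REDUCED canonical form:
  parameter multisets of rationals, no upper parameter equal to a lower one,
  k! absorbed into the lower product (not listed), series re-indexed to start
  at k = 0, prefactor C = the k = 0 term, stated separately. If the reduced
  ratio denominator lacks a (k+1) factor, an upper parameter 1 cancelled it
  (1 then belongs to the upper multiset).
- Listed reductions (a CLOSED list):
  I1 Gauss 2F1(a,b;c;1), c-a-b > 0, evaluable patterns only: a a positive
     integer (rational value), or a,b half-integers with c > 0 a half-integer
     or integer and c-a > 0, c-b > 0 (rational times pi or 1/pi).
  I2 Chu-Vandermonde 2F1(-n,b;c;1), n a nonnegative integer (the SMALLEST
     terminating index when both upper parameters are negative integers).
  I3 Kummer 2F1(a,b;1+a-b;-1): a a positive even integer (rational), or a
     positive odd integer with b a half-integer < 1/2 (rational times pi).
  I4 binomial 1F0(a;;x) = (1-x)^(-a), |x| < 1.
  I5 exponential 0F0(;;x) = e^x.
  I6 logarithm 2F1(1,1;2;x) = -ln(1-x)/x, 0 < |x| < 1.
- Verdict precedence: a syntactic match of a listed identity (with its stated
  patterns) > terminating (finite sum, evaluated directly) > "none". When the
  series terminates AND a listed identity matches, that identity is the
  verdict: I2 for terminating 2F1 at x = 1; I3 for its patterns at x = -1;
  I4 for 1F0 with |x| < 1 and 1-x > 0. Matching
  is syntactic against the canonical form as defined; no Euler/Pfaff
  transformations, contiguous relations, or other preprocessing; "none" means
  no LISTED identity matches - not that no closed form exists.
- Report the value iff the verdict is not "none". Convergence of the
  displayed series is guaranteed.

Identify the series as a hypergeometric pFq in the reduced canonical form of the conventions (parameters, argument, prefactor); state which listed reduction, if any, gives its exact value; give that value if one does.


x = -1 here; the reduced form reads 2F1, upper {-2, 2}, lower {5}, C = -9/2. Verdict: Kummer (I3) matches (x = -1; c = 5 equals 1+a-b for upper {-2, 2}: listed pattern). Its exact value is -9.

First insight: t_0 being -9/2, the two k-th powers (prefactor -9/2) combine into one argument.
Term ratio: r(k) = (-1) * (k-2) (k+2) / [(k+5) (k+1)] - poly over poly, x = (-1) from leading terms; C = -9/2 at k = 0.


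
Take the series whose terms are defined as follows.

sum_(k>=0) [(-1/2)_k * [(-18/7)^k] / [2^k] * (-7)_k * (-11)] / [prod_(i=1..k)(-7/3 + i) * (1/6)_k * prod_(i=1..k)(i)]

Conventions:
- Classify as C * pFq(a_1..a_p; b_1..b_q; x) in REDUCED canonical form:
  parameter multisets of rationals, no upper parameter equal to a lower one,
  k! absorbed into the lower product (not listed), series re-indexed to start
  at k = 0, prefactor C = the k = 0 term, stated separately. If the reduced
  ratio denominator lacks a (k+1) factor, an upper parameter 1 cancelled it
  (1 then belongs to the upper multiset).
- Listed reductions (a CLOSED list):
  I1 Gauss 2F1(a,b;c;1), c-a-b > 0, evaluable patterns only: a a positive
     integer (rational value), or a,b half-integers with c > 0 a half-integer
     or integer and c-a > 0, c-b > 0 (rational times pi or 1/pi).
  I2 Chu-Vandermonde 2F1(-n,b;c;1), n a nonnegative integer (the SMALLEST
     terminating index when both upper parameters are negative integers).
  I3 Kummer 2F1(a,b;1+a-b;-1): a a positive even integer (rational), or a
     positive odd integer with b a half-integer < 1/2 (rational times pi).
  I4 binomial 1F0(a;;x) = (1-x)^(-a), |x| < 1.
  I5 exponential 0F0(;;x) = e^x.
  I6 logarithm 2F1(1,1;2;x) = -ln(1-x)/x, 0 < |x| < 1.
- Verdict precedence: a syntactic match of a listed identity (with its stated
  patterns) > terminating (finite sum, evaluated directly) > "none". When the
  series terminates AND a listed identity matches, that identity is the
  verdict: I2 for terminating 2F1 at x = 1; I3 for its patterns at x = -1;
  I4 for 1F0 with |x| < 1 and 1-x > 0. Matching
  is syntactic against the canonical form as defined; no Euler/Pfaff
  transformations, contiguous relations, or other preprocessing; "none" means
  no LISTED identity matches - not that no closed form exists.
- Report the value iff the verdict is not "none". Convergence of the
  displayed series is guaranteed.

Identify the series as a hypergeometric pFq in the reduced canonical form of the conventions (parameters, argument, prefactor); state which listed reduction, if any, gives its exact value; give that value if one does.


Prefactor -11, argument -9/7: 2F2 with upper {-7, -1/2} over lower {-4/3, 1/6}. Verdict: terminating - no listed pattern fits, but -7 in the upper list cuts the series at k = 7; direct evaluation. Sum: 27324583557327493757/5226304020828800.

Structural cue: with t_0 = -11, the two k-th powers (C = -11) combine into one argument.
Step ratio: r(k) = (-9/7) * (k-7) (k-1/2) / [(k-4/3) (k+1/6) (k+1)] ; factor over Q: parameters, x = (-9/7), and C = -11.


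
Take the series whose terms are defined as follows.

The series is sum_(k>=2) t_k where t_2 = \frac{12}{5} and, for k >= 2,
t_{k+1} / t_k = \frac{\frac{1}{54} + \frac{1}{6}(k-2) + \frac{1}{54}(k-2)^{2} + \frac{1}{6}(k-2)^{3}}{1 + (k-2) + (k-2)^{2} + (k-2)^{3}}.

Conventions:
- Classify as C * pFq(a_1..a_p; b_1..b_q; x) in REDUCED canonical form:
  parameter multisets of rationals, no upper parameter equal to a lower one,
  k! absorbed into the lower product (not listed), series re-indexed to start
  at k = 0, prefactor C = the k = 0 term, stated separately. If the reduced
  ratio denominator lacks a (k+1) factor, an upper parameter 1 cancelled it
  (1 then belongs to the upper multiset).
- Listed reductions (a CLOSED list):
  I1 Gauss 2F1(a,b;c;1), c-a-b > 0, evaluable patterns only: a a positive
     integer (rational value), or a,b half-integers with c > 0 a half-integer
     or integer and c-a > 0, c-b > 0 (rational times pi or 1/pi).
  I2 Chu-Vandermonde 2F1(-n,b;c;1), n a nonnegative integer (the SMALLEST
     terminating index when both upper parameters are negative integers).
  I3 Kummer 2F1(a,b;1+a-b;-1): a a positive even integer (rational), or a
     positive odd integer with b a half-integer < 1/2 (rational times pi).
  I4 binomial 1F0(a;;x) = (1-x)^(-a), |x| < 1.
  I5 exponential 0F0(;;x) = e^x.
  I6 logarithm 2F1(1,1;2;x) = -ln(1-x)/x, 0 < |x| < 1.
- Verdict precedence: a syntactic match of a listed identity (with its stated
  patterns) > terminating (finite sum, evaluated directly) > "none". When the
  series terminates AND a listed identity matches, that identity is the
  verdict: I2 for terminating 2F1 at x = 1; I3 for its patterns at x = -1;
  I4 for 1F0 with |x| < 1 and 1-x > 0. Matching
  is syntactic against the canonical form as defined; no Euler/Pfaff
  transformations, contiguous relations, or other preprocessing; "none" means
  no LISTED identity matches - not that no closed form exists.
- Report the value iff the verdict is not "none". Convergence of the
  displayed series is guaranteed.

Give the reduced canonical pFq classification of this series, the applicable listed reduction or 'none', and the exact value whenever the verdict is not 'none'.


Classification (C = \frac{12}{5}): 1F0 with upper {\frac{1}{9}}, lower {-}, argument x = \frac{1}{6}. Verdict: this is binomial (I4) (the 1F0 binomial series: exponent -1/9, x = \frac{1}{6}). Value: \frac{12}{5} \cdot \left(\frac{5}{6}\right)^{-\frac{1}{9}}.

First insight: from the first term \frac{12}{5}: the ratio is unreduced: k^2 + 1 divides both sides (C = 12/5).
Consecutive-term ratio: r(k) = \frac{1}{6} * (k+\frac{1}{9}) / [(k+1)] - rational in k. x = \frac{1}{6}; t_0 = \frac{12}{5}; negate the roots.


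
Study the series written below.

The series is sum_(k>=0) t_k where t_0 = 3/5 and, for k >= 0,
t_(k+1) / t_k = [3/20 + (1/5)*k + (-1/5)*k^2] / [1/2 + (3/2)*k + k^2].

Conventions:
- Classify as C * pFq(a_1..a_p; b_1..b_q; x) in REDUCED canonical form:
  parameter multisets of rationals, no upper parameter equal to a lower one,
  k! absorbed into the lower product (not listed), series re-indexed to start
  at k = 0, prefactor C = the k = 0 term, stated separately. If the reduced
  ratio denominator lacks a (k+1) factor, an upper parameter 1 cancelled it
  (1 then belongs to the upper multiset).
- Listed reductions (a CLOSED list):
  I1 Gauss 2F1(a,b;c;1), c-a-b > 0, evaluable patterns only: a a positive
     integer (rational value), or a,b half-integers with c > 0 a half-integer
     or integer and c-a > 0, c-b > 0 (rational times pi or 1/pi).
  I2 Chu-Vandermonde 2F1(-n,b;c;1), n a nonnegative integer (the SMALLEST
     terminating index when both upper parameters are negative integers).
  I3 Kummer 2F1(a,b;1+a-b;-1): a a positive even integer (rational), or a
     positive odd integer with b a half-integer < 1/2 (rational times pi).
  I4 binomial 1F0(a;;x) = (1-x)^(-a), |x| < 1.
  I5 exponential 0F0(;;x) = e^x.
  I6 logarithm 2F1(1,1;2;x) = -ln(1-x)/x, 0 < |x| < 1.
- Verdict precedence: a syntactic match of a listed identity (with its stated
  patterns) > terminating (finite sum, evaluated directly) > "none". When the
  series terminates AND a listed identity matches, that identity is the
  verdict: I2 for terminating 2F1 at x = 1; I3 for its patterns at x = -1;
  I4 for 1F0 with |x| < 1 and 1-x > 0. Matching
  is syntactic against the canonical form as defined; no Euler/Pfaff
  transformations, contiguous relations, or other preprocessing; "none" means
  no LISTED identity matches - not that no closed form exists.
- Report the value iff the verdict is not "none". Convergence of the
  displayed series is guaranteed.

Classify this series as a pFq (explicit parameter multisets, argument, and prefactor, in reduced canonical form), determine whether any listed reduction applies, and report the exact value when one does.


Canonical form: C = 3/5 times 1F0 with upper {-3/2}, lower {-}, x = -1/5. Verdict: the binomial series (I4) fires (the 1F0 binomial series: exponent 3/2, x = -1/5). Sum: (3/5) * (6/5)^(3/2).

Key step: x = (-1/5) and the ratio is unreduced: k + 1/2 divides both sides (prefactor 3/5).
Adjacent-term ratio: r(k) = (-1/5) * (k-3/2) / [(k+1)] - rational; roots negated = parameters, x = (-1/5), C = 3/5.


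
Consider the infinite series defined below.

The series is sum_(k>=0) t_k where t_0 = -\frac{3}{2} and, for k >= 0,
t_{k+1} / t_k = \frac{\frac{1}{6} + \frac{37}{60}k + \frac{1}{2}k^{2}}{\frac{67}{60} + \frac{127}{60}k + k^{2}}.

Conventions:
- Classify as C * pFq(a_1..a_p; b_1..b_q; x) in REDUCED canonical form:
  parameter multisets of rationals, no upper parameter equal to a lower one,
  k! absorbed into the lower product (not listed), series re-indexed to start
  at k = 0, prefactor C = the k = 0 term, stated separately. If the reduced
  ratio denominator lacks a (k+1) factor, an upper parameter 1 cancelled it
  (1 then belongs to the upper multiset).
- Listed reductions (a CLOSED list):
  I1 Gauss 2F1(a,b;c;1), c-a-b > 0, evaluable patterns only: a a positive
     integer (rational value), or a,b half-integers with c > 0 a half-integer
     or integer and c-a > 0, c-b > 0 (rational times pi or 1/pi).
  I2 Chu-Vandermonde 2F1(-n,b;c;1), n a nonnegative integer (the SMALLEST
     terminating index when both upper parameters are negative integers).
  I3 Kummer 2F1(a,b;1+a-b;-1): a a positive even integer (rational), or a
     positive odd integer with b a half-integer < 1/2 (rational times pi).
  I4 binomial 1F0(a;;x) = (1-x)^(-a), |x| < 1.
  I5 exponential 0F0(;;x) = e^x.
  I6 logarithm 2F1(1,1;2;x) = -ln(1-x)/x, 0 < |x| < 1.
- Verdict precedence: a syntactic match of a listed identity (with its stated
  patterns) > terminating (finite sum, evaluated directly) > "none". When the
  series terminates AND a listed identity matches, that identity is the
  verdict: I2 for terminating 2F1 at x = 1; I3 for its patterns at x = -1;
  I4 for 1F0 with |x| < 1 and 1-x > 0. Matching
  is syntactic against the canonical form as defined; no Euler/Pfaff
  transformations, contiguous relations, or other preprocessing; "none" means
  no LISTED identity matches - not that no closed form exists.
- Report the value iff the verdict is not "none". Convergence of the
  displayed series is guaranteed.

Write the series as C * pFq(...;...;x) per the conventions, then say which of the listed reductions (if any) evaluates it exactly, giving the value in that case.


x = \frac{1}{2} here; the reduced form reads 2F1, upper {\frac{2}{5}, \frac{5}{6}}, lower {\frac{67}{60}}, C = -\frac{3}{2}. Verdict: none. Every listed pattern misses the 2F1 form at \frac{1}{2}, upper {\frac{2}{5}, \frac{5}{6}}.

Key observation: with t_0 = -\frac{3}{2}, the expanded ratio factors over Q; prefactor -3/2, roots give parameters.
Adjacent-term ratio: r(k) = \frac{1}{2} * (k+\frac{2}{5}) (k+\frac{5}{6}) / [(k+\frac{67}{60}) (k+1)] - rational in k. x = \frac{1}{2}; t_0 = -\frac{3}{2}; negate the roots.


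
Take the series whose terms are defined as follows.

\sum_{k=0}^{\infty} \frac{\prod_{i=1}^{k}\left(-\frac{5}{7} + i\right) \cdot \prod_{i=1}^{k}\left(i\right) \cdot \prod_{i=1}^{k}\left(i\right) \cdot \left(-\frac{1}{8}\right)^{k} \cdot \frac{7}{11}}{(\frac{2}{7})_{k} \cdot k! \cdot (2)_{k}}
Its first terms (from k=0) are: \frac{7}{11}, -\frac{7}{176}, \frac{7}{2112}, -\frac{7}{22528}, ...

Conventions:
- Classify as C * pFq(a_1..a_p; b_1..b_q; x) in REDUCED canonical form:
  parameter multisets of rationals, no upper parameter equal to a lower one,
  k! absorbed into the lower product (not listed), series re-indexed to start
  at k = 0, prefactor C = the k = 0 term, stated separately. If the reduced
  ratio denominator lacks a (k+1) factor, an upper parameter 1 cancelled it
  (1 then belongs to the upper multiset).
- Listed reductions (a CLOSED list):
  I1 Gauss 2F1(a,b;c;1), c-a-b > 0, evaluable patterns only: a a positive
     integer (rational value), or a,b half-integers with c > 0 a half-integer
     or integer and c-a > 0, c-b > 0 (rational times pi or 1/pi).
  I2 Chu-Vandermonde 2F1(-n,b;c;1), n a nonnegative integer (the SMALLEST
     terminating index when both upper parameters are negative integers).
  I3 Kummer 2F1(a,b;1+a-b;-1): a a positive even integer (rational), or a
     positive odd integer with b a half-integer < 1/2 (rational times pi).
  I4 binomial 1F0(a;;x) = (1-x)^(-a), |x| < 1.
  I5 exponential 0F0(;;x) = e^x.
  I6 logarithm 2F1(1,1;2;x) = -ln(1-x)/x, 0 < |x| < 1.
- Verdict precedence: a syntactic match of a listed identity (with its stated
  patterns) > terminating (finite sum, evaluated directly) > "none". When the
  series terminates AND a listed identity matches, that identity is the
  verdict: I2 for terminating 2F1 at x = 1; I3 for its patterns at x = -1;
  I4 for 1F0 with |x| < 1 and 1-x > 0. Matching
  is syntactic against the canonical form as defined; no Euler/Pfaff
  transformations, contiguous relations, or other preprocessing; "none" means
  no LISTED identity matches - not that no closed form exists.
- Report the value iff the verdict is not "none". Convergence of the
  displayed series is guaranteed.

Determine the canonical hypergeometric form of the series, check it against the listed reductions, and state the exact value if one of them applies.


Prefactor \frac{7}{11}, argument -\frac{1}{8}: 2F1 with upper {1, 1} over lower {2}. Verdict: this is the logarithmic series (I6) (the logarithm: parameters (1,1;2), x = -\frac{1}{8}). Exact value: \frac{56}{11} \cdot \ln\left(\frac{9}{8}\right).

Key step: t_0 being \frac{7}{11}, the running product (C = 7/11, x = -1/8) telescopes to a rising factorial.
Term ratio: r(k) = -\frac{1}{8} * (k+1) (k+1) / [(k+2) (k+1)] - poly over poly, x = -\frac{1}{8} from leading terms; C = \frac{7}{11} at k = 0.


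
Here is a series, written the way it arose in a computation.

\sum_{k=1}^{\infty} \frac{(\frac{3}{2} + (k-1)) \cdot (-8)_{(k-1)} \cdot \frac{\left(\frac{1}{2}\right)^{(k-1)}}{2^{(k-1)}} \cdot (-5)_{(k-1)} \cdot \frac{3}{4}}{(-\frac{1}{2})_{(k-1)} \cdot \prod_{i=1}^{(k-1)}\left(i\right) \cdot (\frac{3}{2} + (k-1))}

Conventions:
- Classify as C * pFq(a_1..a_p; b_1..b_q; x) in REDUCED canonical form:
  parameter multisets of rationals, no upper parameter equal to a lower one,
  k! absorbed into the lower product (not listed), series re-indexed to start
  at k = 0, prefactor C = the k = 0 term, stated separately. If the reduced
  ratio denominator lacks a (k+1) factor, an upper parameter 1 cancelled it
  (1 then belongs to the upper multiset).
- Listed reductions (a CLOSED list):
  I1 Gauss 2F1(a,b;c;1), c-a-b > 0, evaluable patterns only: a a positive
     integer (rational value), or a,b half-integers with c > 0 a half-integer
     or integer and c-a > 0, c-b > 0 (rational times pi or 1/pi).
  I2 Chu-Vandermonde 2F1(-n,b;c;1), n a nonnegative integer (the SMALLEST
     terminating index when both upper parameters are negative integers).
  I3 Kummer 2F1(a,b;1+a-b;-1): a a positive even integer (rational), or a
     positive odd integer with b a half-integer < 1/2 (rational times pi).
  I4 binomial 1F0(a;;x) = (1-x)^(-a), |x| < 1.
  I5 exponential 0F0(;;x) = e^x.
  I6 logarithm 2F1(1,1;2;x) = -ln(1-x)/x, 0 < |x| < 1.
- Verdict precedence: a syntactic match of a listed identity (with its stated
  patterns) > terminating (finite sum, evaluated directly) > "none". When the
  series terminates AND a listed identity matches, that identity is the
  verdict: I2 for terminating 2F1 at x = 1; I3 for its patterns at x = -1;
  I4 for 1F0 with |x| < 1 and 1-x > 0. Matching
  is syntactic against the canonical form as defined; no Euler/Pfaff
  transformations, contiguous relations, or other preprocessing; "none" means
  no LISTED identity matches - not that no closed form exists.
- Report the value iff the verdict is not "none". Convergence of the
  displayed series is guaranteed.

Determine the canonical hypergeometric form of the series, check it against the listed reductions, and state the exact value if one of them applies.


Classification (C = \frac{3}{4}): 2F1 with upper {-8, -5}, lower {-\frac{1}{2}}, argument x = \frac{1}{4}. Verdict: terminating. With -5 upstairs the series is a 6-term polynomial sum; evaluated term by term. Its exact value is -252.

First insight: from the first term \frac{3}{4}: the factor k + 3/2 cancels (top and bottom), leaving prefactor 3/4.
Consecutive-term ratio: r(k) = \frac{1}{4} * (k-8) (k-5) / [(k-\frac{1}{2}) (k+1)] - rational; roots negated = parameters, x = \frac{1}{4}, C = \frac{3}{4}.


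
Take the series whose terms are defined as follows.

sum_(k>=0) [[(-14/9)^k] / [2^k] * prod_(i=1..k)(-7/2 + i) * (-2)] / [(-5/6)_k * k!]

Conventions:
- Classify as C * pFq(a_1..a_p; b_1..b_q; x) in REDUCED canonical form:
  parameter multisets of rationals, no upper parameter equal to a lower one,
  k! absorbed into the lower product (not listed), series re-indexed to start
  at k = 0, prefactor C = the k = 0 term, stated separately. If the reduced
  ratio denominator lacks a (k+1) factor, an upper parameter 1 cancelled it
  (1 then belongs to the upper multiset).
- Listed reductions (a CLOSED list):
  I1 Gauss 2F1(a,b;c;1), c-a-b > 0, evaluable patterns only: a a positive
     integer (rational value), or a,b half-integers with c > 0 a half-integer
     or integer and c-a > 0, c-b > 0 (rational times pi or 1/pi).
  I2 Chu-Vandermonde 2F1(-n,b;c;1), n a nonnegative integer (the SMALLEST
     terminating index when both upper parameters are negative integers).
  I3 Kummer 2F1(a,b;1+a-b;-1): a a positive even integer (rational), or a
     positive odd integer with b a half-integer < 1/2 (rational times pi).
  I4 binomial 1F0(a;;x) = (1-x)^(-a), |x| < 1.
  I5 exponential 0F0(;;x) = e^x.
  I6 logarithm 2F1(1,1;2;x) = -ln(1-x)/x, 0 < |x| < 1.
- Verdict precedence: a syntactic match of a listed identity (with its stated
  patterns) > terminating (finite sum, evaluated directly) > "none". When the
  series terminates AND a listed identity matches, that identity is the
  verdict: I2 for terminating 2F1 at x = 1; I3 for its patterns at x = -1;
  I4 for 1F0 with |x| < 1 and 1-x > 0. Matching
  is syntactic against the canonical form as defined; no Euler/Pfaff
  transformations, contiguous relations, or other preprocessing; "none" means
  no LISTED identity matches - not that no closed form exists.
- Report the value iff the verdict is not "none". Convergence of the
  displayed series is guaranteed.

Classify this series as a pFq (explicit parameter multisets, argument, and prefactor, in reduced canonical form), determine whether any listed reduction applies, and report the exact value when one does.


x = -7/9 here; the reduced form reads 1F1, upper {-5/2}, lower {-5/6}, C = -2. Verdict: none - at argument -7/9 the multisets {-5/2} ; {-5/6} match no listed identity.

Key observation: from the first term -2: the running product (C = -2, x = -7/9) telescopes to a rising factorial.
Term ratio: r(k) = (-7/9) * (k-5/2) / [(k-5/6) (k+1)] - poly over poly, x = (-7/9) from leading terms; C = -2 at k = 0.


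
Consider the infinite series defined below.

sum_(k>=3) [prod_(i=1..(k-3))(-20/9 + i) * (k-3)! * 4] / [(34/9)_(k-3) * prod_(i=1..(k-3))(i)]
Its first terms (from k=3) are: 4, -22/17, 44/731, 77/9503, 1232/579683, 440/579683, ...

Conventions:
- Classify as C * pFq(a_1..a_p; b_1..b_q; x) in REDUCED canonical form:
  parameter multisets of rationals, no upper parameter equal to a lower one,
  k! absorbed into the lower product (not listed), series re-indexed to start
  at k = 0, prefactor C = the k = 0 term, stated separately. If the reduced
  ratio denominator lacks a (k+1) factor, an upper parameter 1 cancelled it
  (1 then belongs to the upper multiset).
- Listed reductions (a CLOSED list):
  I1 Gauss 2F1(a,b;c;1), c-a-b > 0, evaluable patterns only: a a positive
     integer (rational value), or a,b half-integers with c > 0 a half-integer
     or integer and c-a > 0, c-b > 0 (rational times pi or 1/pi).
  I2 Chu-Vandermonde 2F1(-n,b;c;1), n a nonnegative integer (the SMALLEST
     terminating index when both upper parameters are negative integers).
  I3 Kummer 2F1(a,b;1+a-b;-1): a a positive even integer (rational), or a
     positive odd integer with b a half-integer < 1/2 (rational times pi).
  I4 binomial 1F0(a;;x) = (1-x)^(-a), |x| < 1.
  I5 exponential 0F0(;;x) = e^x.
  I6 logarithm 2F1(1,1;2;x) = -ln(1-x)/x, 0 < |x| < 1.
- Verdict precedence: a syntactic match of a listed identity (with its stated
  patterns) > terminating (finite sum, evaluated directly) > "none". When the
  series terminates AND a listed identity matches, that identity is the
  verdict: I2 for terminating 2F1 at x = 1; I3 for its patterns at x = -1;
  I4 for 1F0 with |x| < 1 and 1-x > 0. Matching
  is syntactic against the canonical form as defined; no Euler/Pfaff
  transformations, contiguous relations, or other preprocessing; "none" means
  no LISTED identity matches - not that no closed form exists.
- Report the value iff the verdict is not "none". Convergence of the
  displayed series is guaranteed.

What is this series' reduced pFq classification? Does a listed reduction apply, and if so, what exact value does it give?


Classification (C = 4): 2F1 with upper {-11/9, 1}, lower {34/9}, argument x = 1. Verdict: Gauss's theorem (I1) matches (x = 1: the Gamma ratio telescopes since c-a-b = 4 > 0 and a = 1 in Z>0). Exact value: 25/9.

The tell: t_0 being 4, the product of the first k integers (prefactor 4) is k!.
Adjacent-term ratio: r(k) = 1 * (k-11/9) (k+1) / [(k+34/9) (k+1)] - rational; roots negated = parameters, x = 1, C = 4.


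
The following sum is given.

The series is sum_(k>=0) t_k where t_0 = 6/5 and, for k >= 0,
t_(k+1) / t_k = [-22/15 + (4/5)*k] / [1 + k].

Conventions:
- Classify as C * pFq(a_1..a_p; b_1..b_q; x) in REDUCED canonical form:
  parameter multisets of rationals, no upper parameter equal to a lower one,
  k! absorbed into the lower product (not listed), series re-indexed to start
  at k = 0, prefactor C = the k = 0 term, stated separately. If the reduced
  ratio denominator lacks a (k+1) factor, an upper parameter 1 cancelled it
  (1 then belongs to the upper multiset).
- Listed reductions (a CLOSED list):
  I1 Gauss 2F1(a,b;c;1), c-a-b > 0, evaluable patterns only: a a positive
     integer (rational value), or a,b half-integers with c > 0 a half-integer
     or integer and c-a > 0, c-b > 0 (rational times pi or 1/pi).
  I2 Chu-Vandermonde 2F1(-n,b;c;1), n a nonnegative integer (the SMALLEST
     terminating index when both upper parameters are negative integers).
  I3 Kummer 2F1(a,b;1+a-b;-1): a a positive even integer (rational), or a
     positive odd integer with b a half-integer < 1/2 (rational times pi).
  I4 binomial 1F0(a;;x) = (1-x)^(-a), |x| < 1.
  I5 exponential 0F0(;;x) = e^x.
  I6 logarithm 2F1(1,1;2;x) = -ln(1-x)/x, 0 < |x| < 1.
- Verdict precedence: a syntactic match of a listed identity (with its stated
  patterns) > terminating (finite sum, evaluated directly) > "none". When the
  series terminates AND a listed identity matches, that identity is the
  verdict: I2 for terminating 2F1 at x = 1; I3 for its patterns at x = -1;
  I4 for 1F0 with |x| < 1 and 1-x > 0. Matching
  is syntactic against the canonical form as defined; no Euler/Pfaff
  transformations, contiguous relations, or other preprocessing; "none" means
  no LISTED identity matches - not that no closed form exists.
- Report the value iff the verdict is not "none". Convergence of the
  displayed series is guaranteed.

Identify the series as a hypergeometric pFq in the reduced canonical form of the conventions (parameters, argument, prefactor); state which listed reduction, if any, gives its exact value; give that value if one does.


This is 6/5 * 1F0(-11/6; -; 4/5) in reduced canonical form. Verdict: binomial (I4) applies (the 1F0 binomial series: exponent 11/6, x = 4/5). Sum: (6/5) * (1/5)^(11/6).

The tell: with t_0 = 6/5, the expanded ratio factors over Q; prefactor 6/5, roots give parameters.
Step ratio: r(k) = (4/5) * (k-11/6) / [(k+1)] ; factor over Q: parameters, x = (4/5), and C = 6/5.


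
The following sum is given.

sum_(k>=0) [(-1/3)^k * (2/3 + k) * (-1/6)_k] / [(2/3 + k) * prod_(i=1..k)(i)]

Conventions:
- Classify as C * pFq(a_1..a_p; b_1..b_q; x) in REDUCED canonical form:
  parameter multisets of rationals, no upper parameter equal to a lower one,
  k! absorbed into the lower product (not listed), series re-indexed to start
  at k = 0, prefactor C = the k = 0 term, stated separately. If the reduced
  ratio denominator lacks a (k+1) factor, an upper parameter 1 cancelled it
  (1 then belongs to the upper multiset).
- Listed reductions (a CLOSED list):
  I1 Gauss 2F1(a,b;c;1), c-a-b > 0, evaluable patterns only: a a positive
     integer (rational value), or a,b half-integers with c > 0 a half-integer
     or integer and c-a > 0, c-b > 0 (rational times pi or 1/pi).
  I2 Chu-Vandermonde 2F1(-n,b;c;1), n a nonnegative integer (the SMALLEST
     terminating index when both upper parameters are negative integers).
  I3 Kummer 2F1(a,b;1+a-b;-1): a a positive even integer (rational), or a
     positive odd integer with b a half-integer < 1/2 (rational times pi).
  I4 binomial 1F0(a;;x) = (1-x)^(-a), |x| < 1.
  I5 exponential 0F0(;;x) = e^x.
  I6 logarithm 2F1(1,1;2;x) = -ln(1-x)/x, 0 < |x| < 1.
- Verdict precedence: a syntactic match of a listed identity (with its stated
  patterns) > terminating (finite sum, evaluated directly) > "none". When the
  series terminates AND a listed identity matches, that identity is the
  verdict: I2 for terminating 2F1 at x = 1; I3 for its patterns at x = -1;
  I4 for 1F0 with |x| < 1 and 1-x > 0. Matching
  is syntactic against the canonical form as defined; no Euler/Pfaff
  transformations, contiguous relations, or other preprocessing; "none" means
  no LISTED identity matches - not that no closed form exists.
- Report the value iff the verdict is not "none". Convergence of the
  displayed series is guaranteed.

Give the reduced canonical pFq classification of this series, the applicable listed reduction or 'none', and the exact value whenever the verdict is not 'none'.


Key observation: from the first term 1: striking the common factor k + 2/3 reduces the term (prefactor 1).
Term ratio: r(k) = (-1/3) * (k-1/6) / [(k+1)] - rational in k, leading ratio (-1/3); with t_0 = 1, classification follows.

Prefactor 1, argument -1/3: 1F0 with upper {-1/6} over lower {-}. Verdict at x = -1/3: the binomial series (I4) matches (the 1F0 binomial series: exponent 1/6, x = -1/3). Its exact value is (4/3)^(1/6).


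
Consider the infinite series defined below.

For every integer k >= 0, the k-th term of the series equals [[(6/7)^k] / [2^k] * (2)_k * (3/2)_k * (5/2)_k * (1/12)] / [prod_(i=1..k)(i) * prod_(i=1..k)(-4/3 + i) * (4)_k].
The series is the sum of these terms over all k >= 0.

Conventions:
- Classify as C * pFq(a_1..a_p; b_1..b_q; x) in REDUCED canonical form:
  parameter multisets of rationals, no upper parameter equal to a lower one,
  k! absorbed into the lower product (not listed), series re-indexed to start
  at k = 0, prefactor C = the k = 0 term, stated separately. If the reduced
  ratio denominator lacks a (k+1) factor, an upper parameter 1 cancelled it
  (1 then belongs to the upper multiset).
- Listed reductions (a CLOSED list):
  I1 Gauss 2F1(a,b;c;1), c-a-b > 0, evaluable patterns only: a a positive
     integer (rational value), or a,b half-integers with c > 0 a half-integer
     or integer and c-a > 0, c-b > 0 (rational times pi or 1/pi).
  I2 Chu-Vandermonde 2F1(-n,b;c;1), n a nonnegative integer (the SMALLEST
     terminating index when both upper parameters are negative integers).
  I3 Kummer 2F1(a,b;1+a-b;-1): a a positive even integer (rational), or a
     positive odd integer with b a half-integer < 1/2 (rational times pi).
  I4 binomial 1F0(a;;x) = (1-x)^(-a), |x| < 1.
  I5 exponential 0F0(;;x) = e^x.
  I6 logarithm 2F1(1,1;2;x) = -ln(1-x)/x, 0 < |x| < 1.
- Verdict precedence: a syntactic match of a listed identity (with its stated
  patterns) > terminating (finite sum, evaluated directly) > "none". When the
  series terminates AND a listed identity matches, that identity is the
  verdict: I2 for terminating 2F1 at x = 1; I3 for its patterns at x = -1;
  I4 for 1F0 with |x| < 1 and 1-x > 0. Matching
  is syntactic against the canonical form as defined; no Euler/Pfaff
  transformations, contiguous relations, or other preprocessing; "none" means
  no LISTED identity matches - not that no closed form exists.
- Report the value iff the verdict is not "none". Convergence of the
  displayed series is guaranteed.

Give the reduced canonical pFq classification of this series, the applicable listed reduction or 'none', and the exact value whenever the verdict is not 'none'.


First insight: with t_0 = 1/12, the two k-th powers (prefactor 1/12) combine into one argument.
Term ratio: r(k) = (3/7) * (k+3/2) (k+2) (k+5/2) / [(k-1/3) (k+4) (k+1)] - rational; roots negated = parameters, x = (3/7), C = 1/12.

With C = 1/12: the canonical form is 3F2(3/2, 2, 5/2; -1/3, 4; 3/7). Verdict: none here - no I1-I6 shape fits x = 3/7 with lower {-1/3, 4}.


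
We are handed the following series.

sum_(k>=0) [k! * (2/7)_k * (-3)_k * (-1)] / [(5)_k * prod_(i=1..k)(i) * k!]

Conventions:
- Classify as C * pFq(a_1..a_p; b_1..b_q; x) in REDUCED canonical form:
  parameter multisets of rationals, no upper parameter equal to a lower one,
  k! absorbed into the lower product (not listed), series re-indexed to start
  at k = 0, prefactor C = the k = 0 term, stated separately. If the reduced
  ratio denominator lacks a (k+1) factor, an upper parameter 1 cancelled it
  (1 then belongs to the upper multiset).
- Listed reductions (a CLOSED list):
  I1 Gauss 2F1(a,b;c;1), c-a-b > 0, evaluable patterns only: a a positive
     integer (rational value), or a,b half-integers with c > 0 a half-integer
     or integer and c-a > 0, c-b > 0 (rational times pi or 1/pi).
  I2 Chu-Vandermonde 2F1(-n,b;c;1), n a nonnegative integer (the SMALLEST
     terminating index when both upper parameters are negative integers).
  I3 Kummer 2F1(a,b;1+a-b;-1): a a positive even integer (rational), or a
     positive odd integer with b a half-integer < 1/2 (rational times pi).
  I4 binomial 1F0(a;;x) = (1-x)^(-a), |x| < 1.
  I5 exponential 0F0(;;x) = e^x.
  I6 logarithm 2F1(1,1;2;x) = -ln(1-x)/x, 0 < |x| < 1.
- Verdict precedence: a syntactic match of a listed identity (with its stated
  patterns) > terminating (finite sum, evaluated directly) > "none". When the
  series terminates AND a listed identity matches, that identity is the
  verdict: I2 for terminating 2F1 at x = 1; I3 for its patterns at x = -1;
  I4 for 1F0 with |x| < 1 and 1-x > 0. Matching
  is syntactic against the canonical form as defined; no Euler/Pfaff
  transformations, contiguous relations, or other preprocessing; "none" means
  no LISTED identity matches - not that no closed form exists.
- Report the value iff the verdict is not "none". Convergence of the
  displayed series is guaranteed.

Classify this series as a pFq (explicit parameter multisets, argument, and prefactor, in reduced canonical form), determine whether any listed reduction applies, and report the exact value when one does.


x = 1 here; the reduced form reads 2F1, upper {-3, 2/7}, lower {5}, C = -1. Verdict: Chu-Vandermonde (I2) matches (terminating 2F1 at x = 1 with n = 3, b = 2/7, c = 5). Hence: -2068/2401.

The tell: with t_0 = -1, the factorial ratio (prefactor -1) (k+a-1)!/(a-1)! is a rising factorial (a)_k.
Adjacent-term ratio: r(k) = 1 * (k-3) (k+2/7) / [(k+5) (k+1)] - rational in k. x = 1; t_0 = -1; negate the roots.


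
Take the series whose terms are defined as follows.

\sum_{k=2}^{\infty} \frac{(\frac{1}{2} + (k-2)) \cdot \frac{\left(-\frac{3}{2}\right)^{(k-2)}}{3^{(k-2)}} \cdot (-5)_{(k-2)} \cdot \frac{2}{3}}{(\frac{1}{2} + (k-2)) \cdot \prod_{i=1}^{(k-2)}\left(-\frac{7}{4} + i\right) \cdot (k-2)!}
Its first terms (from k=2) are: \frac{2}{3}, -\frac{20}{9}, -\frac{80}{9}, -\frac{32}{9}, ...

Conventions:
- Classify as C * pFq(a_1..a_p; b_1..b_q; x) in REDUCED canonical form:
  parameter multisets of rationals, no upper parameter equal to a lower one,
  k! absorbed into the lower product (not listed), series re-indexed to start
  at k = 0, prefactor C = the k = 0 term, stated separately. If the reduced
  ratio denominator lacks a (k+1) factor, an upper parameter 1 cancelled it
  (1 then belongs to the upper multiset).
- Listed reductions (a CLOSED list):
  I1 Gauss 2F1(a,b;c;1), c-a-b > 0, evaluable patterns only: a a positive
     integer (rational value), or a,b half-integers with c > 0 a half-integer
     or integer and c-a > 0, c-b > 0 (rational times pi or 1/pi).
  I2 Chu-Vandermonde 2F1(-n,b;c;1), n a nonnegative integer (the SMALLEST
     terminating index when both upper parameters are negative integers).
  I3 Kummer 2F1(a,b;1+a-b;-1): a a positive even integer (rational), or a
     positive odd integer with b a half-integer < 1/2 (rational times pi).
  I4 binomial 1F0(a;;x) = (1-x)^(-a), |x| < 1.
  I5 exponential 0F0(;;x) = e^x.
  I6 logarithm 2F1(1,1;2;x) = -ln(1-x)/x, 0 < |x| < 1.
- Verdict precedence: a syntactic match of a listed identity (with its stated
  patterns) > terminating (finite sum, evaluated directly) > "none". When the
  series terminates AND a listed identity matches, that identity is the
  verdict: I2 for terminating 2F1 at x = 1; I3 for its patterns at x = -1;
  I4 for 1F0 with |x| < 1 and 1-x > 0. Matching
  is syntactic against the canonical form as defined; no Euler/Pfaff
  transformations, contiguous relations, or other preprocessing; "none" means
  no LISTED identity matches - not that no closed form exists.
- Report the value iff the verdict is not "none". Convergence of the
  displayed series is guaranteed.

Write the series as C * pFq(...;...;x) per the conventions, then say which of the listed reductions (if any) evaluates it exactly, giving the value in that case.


At argument -\frac{1}{2}: a 1F1 with upper {-5}, lower {-\frac{3}{4}}, scaled by C = \frac{2}{3}. Verdict: terminating. With -5 upstairs the series is a 6-term polynomial sum; evaluated term by term. Exact value: -\frac{75854}{5265}.

First insight: with t_0 = \frac{2}{3}, the two k-th powers (C = 2/3) combine into one argument.
Step ratio: r(k) = -\frac{1}{2} * (k-5) / [(k-\frac{3}{4}) (k+1)] - poly over poly, x = -\frac{1}{2} from leading terms; C = \frac{2}{3} at k = 0.


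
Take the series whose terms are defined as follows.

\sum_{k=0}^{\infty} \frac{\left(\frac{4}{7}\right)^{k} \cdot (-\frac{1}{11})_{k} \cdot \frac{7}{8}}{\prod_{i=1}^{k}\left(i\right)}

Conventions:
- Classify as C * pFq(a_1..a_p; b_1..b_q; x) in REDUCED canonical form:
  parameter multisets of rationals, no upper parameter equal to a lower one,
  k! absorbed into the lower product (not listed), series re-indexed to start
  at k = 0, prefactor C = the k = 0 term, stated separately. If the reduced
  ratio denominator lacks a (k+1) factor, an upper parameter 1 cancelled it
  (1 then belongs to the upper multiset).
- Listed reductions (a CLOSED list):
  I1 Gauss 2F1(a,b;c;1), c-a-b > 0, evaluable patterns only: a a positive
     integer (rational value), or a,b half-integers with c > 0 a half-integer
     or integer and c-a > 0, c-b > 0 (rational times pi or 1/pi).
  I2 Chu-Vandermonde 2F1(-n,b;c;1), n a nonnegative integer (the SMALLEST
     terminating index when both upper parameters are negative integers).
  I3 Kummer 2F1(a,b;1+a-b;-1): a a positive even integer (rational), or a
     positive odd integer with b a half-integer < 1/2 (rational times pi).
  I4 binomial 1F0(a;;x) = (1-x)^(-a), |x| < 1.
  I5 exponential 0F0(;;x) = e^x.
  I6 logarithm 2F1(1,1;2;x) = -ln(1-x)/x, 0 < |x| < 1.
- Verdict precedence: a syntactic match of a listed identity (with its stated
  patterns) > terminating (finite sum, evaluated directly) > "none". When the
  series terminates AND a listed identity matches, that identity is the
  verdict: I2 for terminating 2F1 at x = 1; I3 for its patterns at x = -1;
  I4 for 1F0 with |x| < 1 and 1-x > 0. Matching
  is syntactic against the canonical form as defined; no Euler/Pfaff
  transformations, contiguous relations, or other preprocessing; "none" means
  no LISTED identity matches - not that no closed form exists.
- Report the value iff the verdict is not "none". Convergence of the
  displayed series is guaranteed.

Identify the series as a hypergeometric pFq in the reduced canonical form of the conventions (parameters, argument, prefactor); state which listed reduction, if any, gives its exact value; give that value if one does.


Classification (C = \frac{7}{8}): 1F0 with upper {-\frac{1}{11}}, lower {-}, argument x = \frac{4}{7}. Verdict: the binomial series (I4) matches (the 1F0 binomial series: exponent 1/11, x = \frac{4}{7}). Value: \frac{7}{8} \cdot \left(\frac{3}{7}\right)^{\frac{1}{11}}.

The tell: t_0 = \frac{7}{8} here, and the product of the first k integers (C = 7/8, x = 4/7) is k!.
Consecutive-term ratio: r(k) = \frac{4}{7} * (k-\frac{1}{11}) / [(k+1)] - rational in k. x = \frac{4}{7}; t_0 = \frac{7}{8}; negate the roots.


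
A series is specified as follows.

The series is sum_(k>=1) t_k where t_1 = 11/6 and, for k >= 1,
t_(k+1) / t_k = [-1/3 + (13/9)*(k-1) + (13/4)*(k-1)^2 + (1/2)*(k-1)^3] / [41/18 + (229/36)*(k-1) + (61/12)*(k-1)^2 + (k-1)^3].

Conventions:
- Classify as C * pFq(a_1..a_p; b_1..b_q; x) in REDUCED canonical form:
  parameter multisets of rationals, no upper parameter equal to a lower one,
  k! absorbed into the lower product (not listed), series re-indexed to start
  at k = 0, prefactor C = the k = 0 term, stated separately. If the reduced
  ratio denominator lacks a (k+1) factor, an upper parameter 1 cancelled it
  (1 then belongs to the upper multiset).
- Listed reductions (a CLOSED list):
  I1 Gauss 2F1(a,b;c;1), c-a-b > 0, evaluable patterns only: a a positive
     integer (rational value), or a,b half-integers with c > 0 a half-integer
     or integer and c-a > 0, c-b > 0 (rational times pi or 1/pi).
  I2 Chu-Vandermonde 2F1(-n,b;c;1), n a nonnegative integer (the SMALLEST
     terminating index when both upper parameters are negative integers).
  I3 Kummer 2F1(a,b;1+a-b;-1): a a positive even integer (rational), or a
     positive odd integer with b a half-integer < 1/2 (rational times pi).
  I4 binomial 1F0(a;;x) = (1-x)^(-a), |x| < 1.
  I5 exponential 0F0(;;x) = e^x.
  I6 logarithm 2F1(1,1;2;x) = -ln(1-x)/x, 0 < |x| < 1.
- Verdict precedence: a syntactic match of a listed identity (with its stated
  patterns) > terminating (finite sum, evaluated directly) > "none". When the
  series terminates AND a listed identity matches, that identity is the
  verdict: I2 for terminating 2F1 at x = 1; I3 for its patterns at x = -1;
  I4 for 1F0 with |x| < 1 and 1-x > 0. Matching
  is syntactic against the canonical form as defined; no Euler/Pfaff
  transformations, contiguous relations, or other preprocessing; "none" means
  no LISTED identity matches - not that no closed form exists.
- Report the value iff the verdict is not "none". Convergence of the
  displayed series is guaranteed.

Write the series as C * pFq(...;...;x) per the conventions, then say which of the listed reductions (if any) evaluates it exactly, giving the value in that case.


The series (x = 1/2) is 2F1: upper {-1/6, 6}, lower {41/12}, prefactor 11/6. Verdict: none (x = 1/2): each listed identity misses the multisets {-1/6, 6} ; {41/12}.

Key step: x = (1/2) and cancel k + 2/3 from the displayed ratio first; then C = 11/6, x = 1/2.
Term ratio: r(k) = (1/2) * (k-1/6) (k+6) / [(k+41/12) (k+1)] - rational in k. x = (1/2); t_0 = 11/6; negate the roots.
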